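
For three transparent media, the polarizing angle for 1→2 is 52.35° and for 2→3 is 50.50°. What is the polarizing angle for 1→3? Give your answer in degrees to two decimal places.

Each Brewster angle gives a ratio: n₂/n₁ = tan 52.35° = 1.2962, n₃/n₂ = tan 50.50° = 1.2131.
So n₃/n₁ = (n₂/n₁)(n₃/n₂) = 1.2962 × 1.2131 = 1.5724.
θ_B(1→3) = arctan(1.5724) = 57.54°.

θ_B ≈ 57.54°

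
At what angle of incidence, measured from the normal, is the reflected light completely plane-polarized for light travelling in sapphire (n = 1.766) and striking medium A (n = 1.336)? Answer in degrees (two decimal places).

θ_B ≈ 37.11°

Here n₂/n₁ = 1.336/1.766 = 0.7565, and Brewster's law gives tan θ_B = n₂/n₁. Taking the arctangent, θ_B = 37.11°.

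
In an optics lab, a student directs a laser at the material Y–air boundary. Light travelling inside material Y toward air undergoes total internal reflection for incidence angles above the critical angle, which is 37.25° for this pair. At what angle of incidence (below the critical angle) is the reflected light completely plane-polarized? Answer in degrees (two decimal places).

n₂/n₁ = sin θ_c = sin 37.25° = 0.6053.
tan θ_B equals the same ratio, so θ_B = arctan(0.6053) = 31.19°.

θ_B ≈ 31.19°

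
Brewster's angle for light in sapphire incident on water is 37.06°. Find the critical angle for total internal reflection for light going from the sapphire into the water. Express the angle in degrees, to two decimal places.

tan θ_B = n₂/n₁ = tan 37.06° = 0.7552.
Total internal reflection: sin θ_c = n₂/n₁ = 0.7552.
θ_c = arcsin(0.7552) = 49.04°.

θ_c ≈ 49.04°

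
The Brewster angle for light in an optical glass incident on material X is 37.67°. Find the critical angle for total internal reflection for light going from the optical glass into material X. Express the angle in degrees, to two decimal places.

From Brewster, n₂/n₁ = tan θ_B = tan 37.67° = 0.7721.
Then sin θ_c = n₂/n₁ = 0.7721, so θ_c = arcsin 0.7721 = 50.54°.

θ_c ≈ 50.54°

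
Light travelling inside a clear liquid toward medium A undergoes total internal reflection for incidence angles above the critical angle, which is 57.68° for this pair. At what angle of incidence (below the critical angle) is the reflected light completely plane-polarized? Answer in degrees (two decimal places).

θ_B ≈ 40.20°

n₂/n₁ = sin θ_c = sin 57.68° = 0.8451.
tan θ_B equals the same ratio, so θ_B = arctan(0.8451) = 40.20°.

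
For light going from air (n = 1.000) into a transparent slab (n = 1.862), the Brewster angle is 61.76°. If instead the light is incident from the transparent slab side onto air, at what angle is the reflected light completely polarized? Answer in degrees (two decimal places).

θ_B' ≈ 28.24°

The two Brewster angles are complementary: θ_B' = 90° − θ_B = 90° − 61.76° = 28.24°.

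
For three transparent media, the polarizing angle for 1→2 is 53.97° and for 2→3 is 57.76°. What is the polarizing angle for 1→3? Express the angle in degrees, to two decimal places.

θ_B ≈ 65.36°

Each Brewster angle gives a ratio: n₂/n₁ = tan 53.97° = 1.3749, n₃/n₂ = tan 57.76° = 1.5855.
n₃/n₁ = 2.1799. Then tan θ_B(1→3) = n₃/n₁, so θ_B(1→3) = arctan(2.1799) = 65.36°.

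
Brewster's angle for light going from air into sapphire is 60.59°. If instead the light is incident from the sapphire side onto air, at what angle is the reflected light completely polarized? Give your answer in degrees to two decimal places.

θ_B' ≈ 29.41°

The two Brewster angles are complementary: θ_B' = 90° − θ_B = 90° − 60.59° = 29.41°.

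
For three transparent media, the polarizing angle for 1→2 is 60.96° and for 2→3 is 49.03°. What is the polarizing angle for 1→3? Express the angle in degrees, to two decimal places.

θ_B ≈ 64.26°

tan θ_B(1→2) = n₂/n₁ = tan 60.96° = 1.8011.
tan θ_B(2→3) = n₃/n₂ = tan 49.03° = 1.1516.
Multiplying, n₃/n₁ = 1.8011 × 1.1516 = 2.0741, and θ_B(1→3) = arctan 2.0741 = 64.26°.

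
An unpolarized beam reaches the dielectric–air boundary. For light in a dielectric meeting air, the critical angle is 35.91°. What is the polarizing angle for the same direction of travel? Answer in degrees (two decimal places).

sin θ_c = n₂/n₁, so n₂/n₁ = sin 35.91° = 0.5865.
Brewster: tan θ_B = n₂/n₁ = 0.5865.
θ_B = arctan(0.5865) = 30.39°.

θ_B ≈ 30.39°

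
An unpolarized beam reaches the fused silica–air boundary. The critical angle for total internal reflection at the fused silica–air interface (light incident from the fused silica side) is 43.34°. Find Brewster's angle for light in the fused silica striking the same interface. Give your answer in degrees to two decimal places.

θ_B ≈ 34.46°

n₂/n₁ = sin θ_c = sin 43.34° = 0.6863.
tan θ_B equals the same ratio, so θ_B = arctan(0.6863) = 34.46°.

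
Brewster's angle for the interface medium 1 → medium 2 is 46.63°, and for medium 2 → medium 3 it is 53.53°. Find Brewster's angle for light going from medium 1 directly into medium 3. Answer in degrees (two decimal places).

Each Brewster angle gives a ratio: n₂/n₁ = tan 46.63° = 1.0586, n₃/n₂ = tan 53.53° = 1.3529.
So n₃/n₁ = (n₂/n₁)(n₃/n₂) = 1.0586 × 1.3529 = 1.4322.
θ_B(1→3) = arctan(1.4322) = 55.08°.

θ_B ≈ 55.08°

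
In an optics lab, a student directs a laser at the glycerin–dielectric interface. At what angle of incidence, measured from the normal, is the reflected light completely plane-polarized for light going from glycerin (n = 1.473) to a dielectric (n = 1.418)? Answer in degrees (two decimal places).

The reflected p-component vanishes when tan θ_B = n₂/n₁.
Here n₂/n₁ = 1.418/1.473 = 0.9627, and Brewster's law gives tan θ_B = n₂/n₁. Taking the arctangent, θ_B = 43.91°.

θ_B ≈ 43.91°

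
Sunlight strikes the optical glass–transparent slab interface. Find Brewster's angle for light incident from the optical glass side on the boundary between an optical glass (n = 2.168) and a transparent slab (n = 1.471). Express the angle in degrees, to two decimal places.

θ_B ≈ 34.16°

Brewster's condition: tan θ_B = n₂/n₁ = 1.471/2.168 = 0.6785.
θ_B = arctan(0.6785) = 34.16°.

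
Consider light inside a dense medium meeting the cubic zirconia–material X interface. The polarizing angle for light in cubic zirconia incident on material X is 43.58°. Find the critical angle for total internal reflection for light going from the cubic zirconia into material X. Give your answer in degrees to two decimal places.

From Brewster, n₂/n₁ = tan θ_B = tan 43.58° = 0.9516.
Then sin θ_c = n₂/n₁ = 0.9516, so θ_c = arcsin 0.9516 = 72.11°.

θ_c ≈ 72.11°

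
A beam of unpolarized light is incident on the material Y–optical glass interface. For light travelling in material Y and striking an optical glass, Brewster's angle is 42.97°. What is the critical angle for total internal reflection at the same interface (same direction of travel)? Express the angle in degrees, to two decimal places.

From Brewster, n₂/n₁ = tan θ_B = tan 42.97° = 0.9315.
Then sin θ_c = n₂/n₁ = 0.9315, so θ_c = arcsin 0.9315 = 68.68°.

θ_c ≈ 68.68°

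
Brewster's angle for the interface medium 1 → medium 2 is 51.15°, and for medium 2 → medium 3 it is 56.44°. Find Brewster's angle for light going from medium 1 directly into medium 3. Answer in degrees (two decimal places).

θ_B ≈ 61.88°

n₂/n₁ = tan 51.15° = 1.2415 and n₃/n₂ = tan 56.44° = 1.5074.
n₃/n₁ = 1.8715. Then tan θ_B(1→3) = n₃/n₁, so θ_B(1→3) = arctan(1.8715) = 61.88°.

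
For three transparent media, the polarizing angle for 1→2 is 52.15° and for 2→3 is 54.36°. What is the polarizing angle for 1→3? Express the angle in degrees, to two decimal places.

tan θ_B(1→2) = n₂/n₁ = tan 52.15° = 1.2869.
tan θ_B(2→3) = n₃/n₂ = tan 54.36° = 1.3947.
Multiplying, n₃/n₁ = 1.2869 × 1.3947 = 1.7948, and θ_B(1→3) = arctan 1.7948 = 60.88°.

θ_B ≈ 60.88°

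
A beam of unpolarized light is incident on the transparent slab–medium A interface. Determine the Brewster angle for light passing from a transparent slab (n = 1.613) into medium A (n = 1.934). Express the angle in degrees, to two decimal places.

θ_B ≈ 50.17°

Brewster's condition: tan θ_B = n₂/n₁ = 1.934/1.613 = 1.1990.
θ_B = arctan(1.1990) = 50.17°.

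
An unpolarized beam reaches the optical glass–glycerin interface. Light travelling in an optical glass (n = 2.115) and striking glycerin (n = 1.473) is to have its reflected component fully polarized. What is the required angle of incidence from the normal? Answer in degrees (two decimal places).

θ_B ≈ 34.86°

At Brewster's angle the reflected and refracted rays are perpendicular, which with Snell's law gives tan θ_B = n₂/n₁.
Here n₂/n₁ = 1.473/2.115 = 0.6965, and Brewster's law gives tan θ_B = n₂/n₁.
θ_B = arctan(0.6965) = 34.86°.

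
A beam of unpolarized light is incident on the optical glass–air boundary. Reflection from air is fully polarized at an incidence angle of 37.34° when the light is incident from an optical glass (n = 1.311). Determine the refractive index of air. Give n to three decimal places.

n ≈ 1.000

At Brewster's angle, tan θ_B = n₂/n₁ with n₁ on the incident side (an optical glass) and n₂ on the transmitted side (air).
n₂ = n₁ tan θ_B = 1.311 × tan 37.34° = 1.000.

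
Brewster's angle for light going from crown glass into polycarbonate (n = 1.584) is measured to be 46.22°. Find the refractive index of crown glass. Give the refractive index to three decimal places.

Brewster's law: tan θ_B = n₂/n₁ (light incident in crown glass, refracted into polycarbonate).
n₁ = n₂ / tan θ_B = 1.584 / tan 46.22° = 1.518.

n ≈ 1.518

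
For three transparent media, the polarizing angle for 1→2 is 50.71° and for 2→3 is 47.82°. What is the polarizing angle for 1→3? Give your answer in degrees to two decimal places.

θ_B ≈ 53.45°

n₂/n₁ = tan 50.71° = 1.2222 and n₃/n₂ = tan 47.82° = 1.1036.
So n₃/n₁ = (n₂/n₁)(n₃/n₂) = 1.2222 × 1.1036 = 1.3488.
θ_B(1→3) = arctan(1.3488) = 53.45°.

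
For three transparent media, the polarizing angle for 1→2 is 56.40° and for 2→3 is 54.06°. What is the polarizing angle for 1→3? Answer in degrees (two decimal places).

Each Brewster angle gives a ratio: n₂/n₁ = tan 56.40° = 1.5051, n₃/n₂ = tan 54.06° = 1.3794.
So n₃/n₁ = (n₂/n₁)(n₃/n₂) = 1.5051 × 1.3794 = 2.0762.
θ_B(1→3) = arctan(2.0762) = 64.28°.

θ_B ≈ 64.28°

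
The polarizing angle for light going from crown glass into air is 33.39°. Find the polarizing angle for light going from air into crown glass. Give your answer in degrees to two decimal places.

The two Brewster angles are complementary: θ_B' = 90° − θ_B = 90° − 33.39° = 56.61°.

θ_B' ≈ 56.61°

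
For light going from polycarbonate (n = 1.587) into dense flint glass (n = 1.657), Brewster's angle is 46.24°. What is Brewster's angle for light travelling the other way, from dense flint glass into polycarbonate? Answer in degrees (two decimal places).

θ_B' ≈ 43.76°

The two Brewster angles are complementary: θ_B' = 90° − θ_B = 90° − 46.24° = 43.76°.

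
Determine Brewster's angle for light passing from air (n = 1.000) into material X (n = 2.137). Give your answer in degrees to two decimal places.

θ_B ≈ 64.92°

Brewster's condition: tan θ_B = n₂/n₁ = 2.137/1.000 = 2.1370.
So θ_B = arctan 2.1370 = 64.92°.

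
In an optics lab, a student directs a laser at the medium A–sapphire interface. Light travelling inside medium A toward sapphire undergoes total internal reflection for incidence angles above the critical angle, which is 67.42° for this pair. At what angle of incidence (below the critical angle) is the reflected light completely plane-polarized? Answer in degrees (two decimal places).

sin θ_c = n₂/n₁, so n₂/n₁ = sin 67.42° = 0.9233.
Brewster: tan θ_B = n₂/n₁ = 0.9233.
θ_B = arctan(0.9233) = 42.72°.

θ_B ≈ 42.72°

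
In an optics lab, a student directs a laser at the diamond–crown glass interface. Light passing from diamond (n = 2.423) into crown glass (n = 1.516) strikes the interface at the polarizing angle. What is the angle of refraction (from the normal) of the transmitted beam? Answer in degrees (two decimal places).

θ_t ≈ 57.97°

First find Brewster's angle: tan θ_B = 1.516/2.423 = 0.6257, giving θ_B = 32.03°.
Since θ_B + θ_t = 90° at Brewster incidence, θ_t = 90° − 32.03° = 57.97°.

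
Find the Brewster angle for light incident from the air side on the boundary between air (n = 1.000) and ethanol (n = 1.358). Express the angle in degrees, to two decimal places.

θ_B ≈ 53.63°

The reflected p-component vanishes when tan θ_B = n₂/n₁.
Brewster's condition: tan θ_B = n₂/n₁ = 1.358/1.000 = 1.3580.
θ_B = arctan(1.3580) = 53.63°.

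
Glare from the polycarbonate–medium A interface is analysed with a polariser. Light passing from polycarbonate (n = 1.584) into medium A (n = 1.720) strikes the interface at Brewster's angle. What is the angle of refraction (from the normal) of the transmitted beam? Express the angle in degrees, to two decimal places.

θ_t ≈ 42.64°

First find Brewster's angle: tan θ_B = 1.720/1.584 = 1.0859, giving θ_B = 47.36°.
Since θ_B + θ_t = 90° at Brewster incidence, θ_t = 90° − 47.36° = 42.64°.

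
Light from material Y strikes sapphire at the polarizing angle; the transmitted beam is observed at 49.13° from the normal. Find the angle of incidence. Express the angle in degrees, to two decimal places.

At Brewster's angle the reflected and refracted rays are perpendicular, so θ_B + θ_t = 90°.
So θ_B = 90° − θ_t = 90° − 49.13° = 40.87°.

θ_B ≈ 40.87°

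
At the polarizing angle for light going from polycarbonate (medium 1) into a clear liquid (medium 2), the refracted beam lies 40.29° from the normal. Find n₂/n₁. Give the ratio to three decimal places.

n₂/n₁ ≈ 1.180

θ_B + θ_t = 90°, so θ_B = 90° − 40.29° = 49.71°.
tan θ_B = n₂/n₁, so n₂/n₁ = tan 49.71° = 1.180.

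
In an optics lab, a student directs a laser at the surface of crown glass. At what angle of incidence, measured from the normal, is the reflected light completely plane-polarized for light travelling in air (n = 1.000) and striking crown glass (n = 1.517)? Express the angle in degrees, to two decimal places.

Brewster's condition: tan θ_B = n₂/n₁ = 1.517/1.000 = 1.5170.
θ_B = arctan(1.5170) = 56.61°.

θ_B ≈ 56.61°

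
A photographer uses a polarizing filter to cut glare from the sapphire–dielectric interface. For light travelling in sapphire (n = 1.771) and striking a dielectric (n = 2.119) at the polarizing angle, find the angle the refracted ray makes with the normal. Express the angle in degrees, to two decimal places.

First find Brewster's angle: tan θ_B = 2.119/1.771 = 1.1965, giving θ_B = 50.11°.
The refracted ray is perpendicular to the reflected ray, so θ_t = 90° − θ_B = 39.89°.

θ_t ≈ 39.89°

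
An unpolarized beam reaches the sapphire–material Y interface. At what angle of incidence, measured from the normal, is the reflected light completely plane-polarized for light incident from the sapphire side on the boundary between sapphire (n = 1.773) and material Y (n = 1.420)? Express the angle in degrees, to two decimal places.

tan θ_B = n₂/n₁ = 1.420/1.773 = 0.8009.
θ_B = arctan(0.8009) = 38.69°.

θ_B ≈ 38.69°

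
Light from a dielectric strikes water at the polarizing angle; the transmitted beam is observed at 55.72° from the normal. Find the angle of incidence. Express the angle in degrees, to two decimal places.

θ_B ≈ 34.28°

Since the reflected and refracted rays are at right angles at the polarizing angle, θ_B + θ_t = 90°.
θ_B = 90° − 55.72° = 34.28°.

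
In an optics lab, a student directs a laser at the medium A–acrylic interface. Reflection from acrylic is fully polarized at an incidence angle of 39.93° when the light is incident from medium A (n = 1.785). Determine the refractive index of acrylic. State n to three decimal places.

At Brewster's angle, tan θ_B = n₂/n₁ with n₁ on the incident side (medium A) and n₂ on the transmitted side (acrylic).
n₂ = n₁ tan θ_B = 1.785 × tan 39.93° = 1.494.

n ≈ 1.494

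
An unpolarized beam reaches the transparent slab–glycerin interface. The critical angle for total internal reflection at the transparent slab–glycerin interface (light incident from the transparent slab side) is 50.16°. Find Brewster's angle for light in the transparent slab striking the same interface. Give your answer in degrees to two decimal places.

n₂/n₁ = sin θ_c = sin 50.16° = 0.7678.
tan θ_B equals the same ratio, so θ_B = arctan(0.7678) = 37.52°.

θ_B ≈ 37.52°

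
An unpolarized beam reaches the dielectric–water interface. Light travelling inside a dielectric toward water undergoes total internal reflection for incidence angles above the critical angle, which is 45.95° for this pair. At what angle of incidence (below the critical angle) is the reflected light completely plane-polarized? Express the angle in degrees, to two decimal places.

n₂/n₁ = sin θ_c = sin 45.95° = 0.7187.
tan θ_B equals the same ratio, so θ_B = arctan(0.7187) = 35.71°.

θ_B ≈ 35.71°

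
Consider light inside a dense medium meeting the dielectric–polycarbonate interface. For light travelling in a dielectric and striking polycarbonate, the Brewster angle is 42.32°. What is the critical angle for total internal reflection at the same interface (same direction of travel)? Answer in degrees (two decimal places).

tan θ_B = n₂/n₁ = tan 42.32° = 0.9106.
Total internal reflection: sin θ_c = n₂/n₁ = 0.9106.
θ_c = arcsin(0.9106) = 65.58°.

θ_c ≈ 65.58°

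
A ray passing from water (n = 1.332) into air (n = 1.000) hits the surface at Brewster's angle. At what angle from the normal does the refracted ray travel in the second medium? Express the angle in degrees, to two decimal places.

tan θ_B = n₂/n₁ = 1.000/1.332 = 0.7508, so θ_B = 36.90°.
The refracted ray is perpendicular to the reflected ray, so θ_t = 90° − θ_B = 53.10°.

θ_t ≈ 53.10°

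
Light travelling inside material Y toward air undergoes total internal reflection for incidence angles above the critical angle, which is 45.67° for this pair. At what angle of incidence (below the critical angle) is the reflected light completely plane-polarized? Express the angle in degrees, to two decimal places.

sin θ_c = n₂/n₁, so n₂/n₁ = sin 45.67° = 0.7153.
Brewster: tan θ_B = n₂/n₁ = 0.7153.
θ_B = arctan(0.7153) = 35.58°.

θ_B ≈ 35.58°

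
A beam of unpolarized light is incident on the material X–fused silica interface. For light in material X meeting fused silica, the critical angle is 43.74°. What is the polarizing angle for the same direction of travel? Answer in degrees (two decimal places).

θ_B ≈ 34.66°

sin θ_c = n₂/n₁, so n₂/n₁ = sin 43.74° = 0.6914.
Brewster: tan θ_B = n₂/n₁ = 0.6914.
θ_B = arctan(0.6914) = 34.66°.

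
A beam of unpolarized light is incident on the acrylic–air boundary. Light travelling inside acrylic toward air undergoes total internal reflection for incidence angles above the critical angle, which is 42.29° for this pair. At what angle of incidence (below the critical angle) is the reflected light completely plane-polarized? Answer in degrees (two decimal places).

θ_B ≈ 33.94°

sin θ_c = n₂/n₁, so n₂/n₁ = sin 42.29° = 0.6729.
Brewster: tan θ_B = n₂/n₁ = 0.6729.
θ_B = arctan(0.6729) = 33.94°.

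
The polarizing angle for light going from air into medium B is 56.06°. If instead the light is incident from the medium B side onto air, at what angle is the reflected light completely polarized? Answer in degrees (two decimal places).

The two Brewster angles are complementary: θ_B' = 90° − θ_B = 90° − 56.06° = 33.94°.

θ_B' ≈ 33.94°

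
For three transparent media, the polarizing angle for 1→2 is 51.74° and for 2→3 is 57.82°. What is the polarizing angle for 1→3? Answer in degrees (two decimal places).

Each Brewster angle gives a ratio: n₂/n₁ = tan 51.74° = 1.2680, n₃/n₂ = tan 57.82° = 1.5892.
n₃/n₁ = 2.0152. Then tan θ_B(1→3) = n₃/n₁, so θ_B(1→3) = arctan(2.0152) = 63.61°.

θ_B ≈ 63.61°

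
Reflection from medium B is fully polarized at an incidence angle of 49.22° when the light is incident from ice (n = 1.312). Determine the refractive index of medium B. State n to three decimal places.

Brewster's law: tan θ_B = n₂/n₁ (light incident in ice, refracted into medium B).
n₂ = n₁ tan θ_B = 1.312 × tan 49.22° = 1.521.

n ≈ 1.521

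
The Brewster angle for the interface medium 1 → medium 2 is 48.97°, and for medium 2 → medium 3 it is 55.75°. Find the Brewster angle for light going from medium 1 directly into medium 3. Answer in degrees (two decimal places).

Each Brewster angle gives a ratio: n₂/n₁ = tan 48.97° = 1.1492, n₃/n₂ = tan 55.75° = 1.4687.
n₃/n₁ = 1.6878. Then tan θ_B(1→3) = n₃/n₁, so θ_B(1→3) = arctan(1.6878) = 59.35°.

θ_B ≈ 59.35°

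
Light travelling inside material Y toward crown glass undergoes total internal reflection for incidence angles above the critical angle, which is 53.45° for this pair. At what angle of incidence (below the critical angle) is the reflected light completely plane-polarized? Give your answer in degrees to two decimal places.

At the critical angle sin θ_c = n₂/n₁, giving n₂/n₁ = sin 53.45° = 0.8033.
Then tan θ_B = n₂/n₁ = 0.8033, so θ_B = arctan 0.8033 = 38.78°.

θ_B ≈ 38.78°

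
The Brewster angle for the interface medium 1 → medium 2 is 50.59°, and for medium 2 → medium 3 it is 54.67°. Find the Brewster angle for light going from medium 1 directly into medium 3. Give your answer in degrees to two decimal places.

tan θ_B(1→2) = n₂/n₁ = tan 50.59° = 1.2170.
tan θ_B(2→3) = n₃/n₂ = tan 54.67° = 1.4108.
n₃/n₁ = 1.7169. Then tan θ_B(1→3) = n₃/n₁, so θ_B(1→3) = arctan(1.7169) = 59.78°.

θ_B ≈ 59.78°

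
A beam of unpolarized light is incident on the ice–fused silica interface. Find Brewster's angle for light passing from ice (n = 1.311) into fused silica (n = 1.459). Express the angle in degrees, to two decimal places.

The reflected p-component vanishes when tan θ_B = n₂/n₁.
Here n₂/n₁ = 1.459/1.311 = 1.1129, and Brewster's law gives tan θ_B = n₂/n₁.
So θ_B = arctan 1.1129 = 48.06°.

θ_B ≈ 48.06°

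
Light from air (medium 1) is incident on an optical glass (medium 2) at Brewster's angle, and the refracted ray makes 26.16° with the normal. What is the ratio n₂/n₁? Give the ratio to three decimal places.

n₂/n₁ ≈ 2.036

At Brewster incidence θ_B = 90° − θ_t = 90° − 26.16° = 63.84°.
tan θ_B = n₂/n₁, so n₂/n₁ = tan 63.84° = 2.036.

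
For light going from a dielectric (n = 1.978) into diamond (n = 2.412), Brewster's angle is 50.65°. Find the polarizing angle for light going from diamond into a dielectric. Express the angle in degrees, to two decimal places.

θ_B' ≈ 39.35°

Reversing the direction swaps n₁ and n₂, so tan θ_B' = 1/tan θ_B and θ_B' = 90° − θ_B.
Hence θ_B' = 90° − 50.65° = 39.35°.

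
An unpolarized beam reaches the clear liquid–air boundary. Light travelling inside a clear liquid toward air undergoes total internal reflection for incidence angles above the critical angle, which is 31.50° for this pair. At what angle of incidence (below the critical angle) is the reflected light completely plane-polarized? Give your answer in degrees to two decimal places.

n₂/n₁ = sin θ_c = sin 31.50° = 0.5225.
tan θ_B equals the same ratio, so θ_B = arctan(0.5225) = 27.59°.

θ_B ≈ 27.59°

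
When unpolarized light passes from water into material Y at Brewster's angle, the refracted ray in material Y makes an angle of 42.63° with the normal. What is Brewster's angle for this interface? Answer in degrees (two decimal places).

Brewster's condition makes the reflected and refracted beams perpendicular: θ_B + θ_t = 90°.
So θ_B = 90° − θ_t = 90° − 42.63° = 47.37°.

θ_B ≈ 47.37°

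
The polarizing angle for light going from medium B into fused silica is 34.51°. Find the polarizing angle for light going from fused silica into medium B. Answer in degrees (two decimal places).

The two Brewster angles are complementary: θ_B' = 90° − θ_B = 90° − 34.51° = 55.49°.

θ_B' ≈ 55.49°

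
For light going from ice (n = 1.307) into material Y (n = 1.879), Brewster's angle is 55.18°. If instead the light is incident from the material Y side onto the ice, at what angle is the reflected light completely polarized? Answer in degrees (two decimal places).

θ_B' ≈ 34.82°

The two Brewster angles are complementary: θ_B' = 90° − θ_B = 90° − 55.18° = 34.82°.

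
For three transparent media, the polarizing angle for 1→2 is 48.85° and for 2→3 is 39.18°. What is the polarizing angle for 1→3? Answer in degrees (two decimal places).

Each Brewster angle gives a ratio: n₂/n₁ = tan 48.85° = 1.1443, n₃/n₂ = tan 39.18° = 0.8150.
Multiplying, n₃/n₁ = 1.1443 × 0.8150 = 0.9326, and θ_B(1→3) = arctan 0.9326 = 43.00°.

θ_B ≈ 43.00°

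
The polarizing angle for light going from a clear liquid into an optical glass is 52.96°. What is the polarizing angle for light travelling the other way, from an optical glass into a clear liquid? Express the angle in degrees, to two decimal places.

Reversing the direction swaps n₁ and n₂, so tan θ_B' = 1/tan θ_B and θ_B' = 90° − θ_B.
Hence θ_B' = 90° − 52.96° = 37.04°.

θ_B' ≈ 37.04°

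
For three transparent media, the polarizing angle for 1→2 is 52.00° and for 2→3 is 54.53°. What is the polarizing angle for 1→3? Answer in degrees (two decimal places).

θ_B ≈ 60.90°

Each Brewster angle gives a ratio: n₂/n₁ = tan 52.00° = 1.2799, n₃/n₂ = tan 54.53° = 1.4035.
So n₃/n₁ = (n₂/n₁)(n₃/n₂) = 1.2799 × 1.4035 = 1.7964.
θ_B(1→3) = arctan(1.7964) = 60.90°.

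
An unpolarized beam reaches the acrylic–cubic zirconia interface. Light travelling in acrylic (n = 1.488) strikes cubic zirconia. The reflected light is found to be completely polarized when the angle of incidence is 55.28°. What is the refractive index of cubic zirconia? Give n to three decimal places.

n ≈ 2.147

At the Brewster angle, tan θ_B = n₂/n₁ with n₁ on the incident side (acrylic) and n₂ on the transmitted side (cubic zirconia).
n₂ = n₁ tan θ_B = 1.488 × tan 55.28° = 2.147.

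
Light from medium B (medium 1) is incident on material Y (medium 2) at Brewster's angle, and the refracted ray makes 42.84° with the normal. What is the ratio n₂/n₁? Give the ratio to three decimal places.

θ_B + θ_t = 90°, so θ_B = 90° − 42.84° = 47.16°.
Then n₂/n₁ = tan θ_B = tan 47.16° = 1.078.

n₂/n₁ ≈ 1.078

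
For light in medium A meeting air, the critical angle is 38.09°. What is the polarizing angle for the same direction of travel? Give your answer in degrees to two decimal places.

sin θ_c = n₂/n₁, so n₂/n₁ = sin 38.09° = 0.6169.
Brewster: tan θ_B = n₂/n₁ = 0.6169.
θ_B = arctan(0.6169) = 31.67°.

θ_B ≈ 31.67°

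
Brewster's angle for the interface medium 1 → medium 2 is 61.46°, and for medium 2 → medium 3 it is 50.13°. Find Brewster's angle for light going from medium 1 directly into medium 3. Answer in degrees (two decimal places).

θ_B ≈ 65.57°

n₂/n₁ = tan 61.46° = 1.8387 and n₃/n₂ = tan 50.13° = 1.1973.
n₃/n₁ = 2.2014. Then tan θ_B(1→3) = n₃/n₁, so θ_B(1→3) = arctan(2.2014) = 65.57°.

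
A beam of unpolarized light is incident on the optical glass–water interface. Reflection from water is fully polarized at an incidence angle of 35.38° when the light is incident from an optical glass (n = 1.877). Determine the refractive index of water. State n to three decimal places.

n ≈ 1.333

Full polarization of the reflected beam means tan θ_B = n₂/n₁, where n₁ is the incident medium (an optical glass).
n₂ = n₁ tan θ_B = 1.877 × tan 35.38° = 1.333.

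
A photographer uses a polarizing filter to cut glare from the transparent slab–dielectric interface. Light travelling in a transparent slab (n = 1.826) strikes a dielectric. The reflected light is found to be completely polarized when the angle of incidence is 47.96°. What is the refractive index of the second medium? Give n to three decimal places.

n ≈ 2.025

At Brewster's angle, tan θ_B = n₂/n₁ with n₁ on the incident side (a transparent slab) and n₂ on the transmitted side (a dielectric).
n₂ = n₁ tan θ_B = 1.826 × tan 47.96° = 2.025.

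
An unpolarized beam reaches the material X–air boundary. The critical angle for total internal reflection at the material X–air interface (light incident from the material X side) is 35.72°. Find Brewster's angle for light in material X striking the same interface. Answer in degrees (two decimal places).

sin θ_c = n₂/n₁, so n₂/n₁ = sin 35.72° = 0.5838.
Brewster: tan θ_B = n₂/n₁ = 0.5838.
θ_B = arctan(0.5838) = 30.28°.

θ_B ≈ 30.28°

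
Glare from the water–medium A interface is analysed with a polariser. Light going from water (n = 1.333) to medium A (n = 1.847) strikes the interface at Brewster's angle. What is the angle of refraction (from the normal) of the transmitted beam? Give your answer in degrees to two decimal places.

θ_t ≈ 35.82°

First find Brewster's angle: tan θ_B = 1.847/1.333 = 1.3856, giving θ_B = 54.18°.
Since θ_B + θ_t = 90° at Brewster incidence, θ_t = 90° − 54.18° = 35.82°.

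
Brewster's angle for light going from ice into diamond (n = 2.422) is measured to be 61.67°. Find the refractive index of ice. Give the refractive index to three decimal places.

n ≈ 1.306

Full polarization of the reflected beam means tan θ_B = n₂/n₁, where n₁ is the incident medium (ice).
n₁ = n₂ / tan θ_B = 2.422 / tan 61.67° = 1.306.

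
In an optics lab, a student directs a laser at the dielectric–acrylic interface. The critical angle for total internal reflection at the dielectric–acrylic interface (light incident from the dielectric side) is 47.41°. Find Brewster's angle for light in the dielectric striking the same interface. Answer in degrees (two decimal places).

At the critical angle sin θ_c = n₂/n₁, giving n₂/n₁ = sin 47.41° = 0.7362.
Then tan θ_B = n₂/n₁ = 0.7362, so θ_B = arctan 0.7362 = 36.36°.

θ_B ≈ 36.36°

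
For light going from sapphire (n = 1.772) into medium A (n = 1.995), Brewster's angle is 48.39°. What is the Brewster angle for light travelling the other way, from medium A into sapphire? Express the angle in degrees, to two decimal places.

Reversing the direction swaps n₁ and n₂, so tan θ_B' = 1/tan θ_B and θ_B' = 90° − θ_B.
Hence θ_B' = 90° − 48.39° = 41.61°.

θ_B' ≈ 41.61°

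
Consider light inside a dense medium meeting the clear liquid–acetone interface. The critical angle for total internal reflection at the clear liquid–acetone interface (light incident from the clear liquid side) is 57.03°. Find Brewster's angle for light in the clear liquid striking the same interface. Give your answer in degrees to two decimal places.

n₂/n₁ = sin θ_c = sin 57.03° = 0.8390.
tan θ_B equals the same ratio, so θ_B = arctan(0.8390) = 40.00°.

θ_B ≈ 40.00°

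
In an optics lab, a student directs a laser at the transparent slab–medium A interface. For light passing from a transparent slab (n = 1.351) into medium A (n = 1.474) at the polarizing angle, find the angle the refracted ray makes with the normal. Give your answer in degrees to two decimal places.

tan θ_B = n₂/n₁ = 1.474/1.351 = 1.0910, so θ_B = 47.49°.
Since θ_B + θ_t = 90° at Brewster incidence, θ_t = 90° − 47.49° = 42.51°.

θ_t ≈ 42.51°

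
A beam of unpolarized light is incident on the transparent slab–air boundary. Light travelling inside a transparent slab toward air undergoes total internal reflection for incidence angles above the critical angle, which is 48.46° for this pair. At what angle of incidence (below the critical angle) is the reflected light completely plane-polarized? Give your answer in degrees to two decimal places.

θ_B ≈ 36.81°

At the critical angle sin θ_c = n₂/n₁, giving n₂/n₁ = sin 48.46° = 0.7485.
Then tan θ_B = n₂/n₁ = 0.7485, so θ_B = arctan 0.7485 = 36.81°.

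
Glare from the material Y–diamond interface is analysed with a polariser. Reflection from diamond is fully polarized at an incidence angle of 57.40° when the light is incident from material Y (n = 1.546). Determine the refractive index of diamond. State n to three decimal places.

n ≈ 2.417

Brewster's law: tan θ_B = n₂/n₁ (light incident in material Y, refracted into diamond).
n₂ = n₁ tan θ_B = 1.546 × tan 57.40° = 2.417.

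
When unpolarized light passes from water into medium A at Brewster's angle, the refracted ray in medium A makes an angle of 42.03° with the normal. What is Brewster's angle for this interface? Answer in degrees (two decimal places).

θ_B ≈ 47.97°

Brewster's condition makes the reflected and refracted beams perpendicular: θ_B + θ_t = 90°.
θ_B = 90° − 42.03° = 47.97°.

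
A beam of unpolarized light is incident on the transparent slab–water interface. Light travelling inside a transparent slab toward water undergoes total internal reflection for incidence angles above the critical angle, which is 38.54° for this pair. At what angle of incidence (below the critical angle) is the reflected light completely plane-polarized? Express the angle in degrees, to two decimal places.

θ_B ≈ 31.93°

At the critical angle sin θ_c = n₂/n₁, giving n₂/n₁ = sin 38.54° = 0.6231.
Then tan θ_B = n₂/n₁ = 0.6231, so θ_B = arctan 0.6231 = 31.93°.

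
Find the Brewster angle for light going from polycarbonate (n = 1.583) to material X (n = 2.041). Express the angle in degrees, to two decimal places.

θ_B ≈ 52.20°

Here n₂/n₁ = 2.041/1.583 = 1.2893, and Brewster's law gives tan θ_B = n₂/n₁.
θ_B = arctan(1.2893) = 52.20°.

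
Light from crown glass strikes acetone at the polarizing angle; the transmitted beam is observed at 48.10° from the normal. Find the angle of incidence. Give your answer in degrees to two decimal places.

θ_B ≈ 41.90°

At Brewster's angle the reflected and refracted rays are perpendicular, so θ_B + θ_t = 90°.
So θ_B = 90° − θ_t = 90° − 48.10° = 41.90°.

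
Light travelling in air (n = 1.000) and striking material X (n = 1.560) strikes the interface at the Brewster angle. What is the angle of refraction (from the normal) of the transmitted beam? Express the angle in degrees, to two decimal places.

θ_t ≈ 32.66°

θ_B = arctan(n₂/n₁) = arctan(1.560/1.000) = 57.34°.
The refracted ray is perpendicular to the reflected ray, so θ_t = 90° − θ_B = 32.66°.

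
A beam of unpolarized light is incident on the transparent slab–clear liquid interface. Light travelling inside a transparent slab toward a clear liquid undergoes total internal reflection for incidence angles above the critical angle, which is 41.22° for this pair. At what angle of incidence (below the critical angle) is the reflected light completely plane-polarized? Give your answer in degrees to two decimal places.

θ_B ≈ 33.38°

At the critical angle sin θ_c = n₂/n₁, giving n₂/n₁ = sin 41.22° = 0.6590.
Then tan θ_B = n₂/n₁ = 0.6590, so θ_B = arctan 0.6590 = 33.38°.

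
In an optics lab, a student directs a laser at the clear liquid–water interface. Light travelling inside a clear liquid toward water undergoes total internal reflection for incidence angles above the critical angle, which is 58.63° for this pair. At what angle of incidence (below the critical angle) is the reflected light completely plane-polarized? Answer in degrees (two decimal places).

At the critical angle sin θ_c = n₂/n₁, giving n₂/n₁ = sin 58.63° = 0.8538.
Then tan θ_B = n₂/n₁ = 0.8538, so θ_B = arctan 0.8538 = 40.49°.

θ_B ≈ 40.49°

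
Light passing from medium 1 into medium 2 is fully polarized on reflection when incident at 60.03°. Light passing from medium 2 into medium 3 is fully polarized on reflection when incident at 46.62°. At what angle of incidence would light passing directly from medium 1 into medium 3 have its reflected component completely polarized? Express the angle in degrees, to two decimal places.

Each Brewster angle gives a ratio: n₂/n₁ = tan 60.03° = 1.7341, n₃/n₂ = tan 46.62° = 1.0582.
n₃/n₁ = 1.8351. Then tan θ_B(1→3) = n₃/n₁, so θ_B(1→3) = arctan(1.8351) = 61.41°.

θ_B ≈ 61.41°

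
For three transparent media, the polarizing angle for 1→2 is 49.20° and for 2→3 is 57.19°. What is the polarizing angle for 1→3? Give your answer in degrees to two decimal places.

θ_B ≈ 60.90°

n₂/n₁ = tan 49.20° = 1.1585 and n₃/n₂ = tan 57.19° = 1.5511.
n₃/n₁ = 1.7970. Then tan θ_B(1→3) = n₃/n₁, so θ_B(1→3) = arctan(1.7970) = 60.90°.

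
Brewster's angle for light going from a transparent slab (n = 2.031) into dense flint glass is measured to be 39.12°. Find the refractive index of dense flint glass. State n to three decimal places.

At Brewster's angle, tan θ_B = n₂/n₁ with n₁ on the incident side (a transparent slab) and n₂ on the transmitted side (dense flint glass).
n₂ = n₁ tan θ_B = 2.031 × tan 39.12° = 1.652.

n ≈ 1.652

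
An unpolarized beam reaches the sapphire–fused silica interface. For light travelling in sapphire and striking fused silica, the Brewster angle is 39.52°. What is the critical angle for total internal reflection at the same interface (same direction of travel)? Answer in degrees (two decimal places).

From Brewster, n₂/n₁ = tan θ_B = tan 39.52° = 0.8249.
Then sin θ_c = n₂/n₁ = 0.8249, so θ_c = arcsin 0.8249 = 55.58°.

θ_c ≈ 55.58°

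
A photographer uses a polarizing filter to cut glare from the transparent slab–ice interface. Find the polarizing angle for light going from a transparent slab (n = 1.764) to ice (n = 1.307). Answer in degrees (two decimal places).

The reflected p-component vanishes when tan θ_B = n₂/n₁.
Here n₂/n₁ = 1.307/1.764 = 0.7409, and Brewster's law gives tan θ_B = n₂/n₁.
θ_B = arctan(0.7409) = 36.54°.

θ_B ≈ 36.54°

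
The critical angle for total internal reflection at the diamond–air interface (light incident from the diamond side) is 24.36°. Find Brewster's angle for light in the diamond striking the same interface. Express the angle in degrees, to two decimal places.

n₂/n₁ = sin θ_c = sin 24.36° = 0.4125.
tan θ_B equals the same ratio, so θ_B = arctan(0.4125) = 22.41°.

θ_B ≈ 22.41°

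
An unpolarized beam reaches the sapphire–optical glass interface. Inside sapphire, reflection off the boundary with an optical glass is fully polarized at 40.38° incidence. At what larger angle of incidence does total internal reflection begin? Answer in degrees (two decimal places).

θ_c ≈ 58.26°

tan θ_B = n₂/n₁ = tan 40.38° = 0.8505.
Total internal reflection: sin θ_c = n₂/n₁ = 0.8505.
θ_c = arcsin(0.8505) = 58.26°.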